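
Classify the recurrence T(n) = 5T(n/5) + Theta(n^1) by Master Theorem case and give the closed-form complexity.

Master Theorem for T(n) = 5T(n/5) + O(n^1):

a = 5, b = 5, c = 1
log_b(a) = log_5(5) = 1.0000

Case 2: c = 1 = log_5(5) = 1.0000
T(n) = O(n^1 log n) = O(n log n)

For T(n) = 5T(n/5) + O(n^1): log_5(5) = 1.0000. This is Case 2 of the Master Theorem (c = log_b(a), equal work at all levels), giving O(n log n).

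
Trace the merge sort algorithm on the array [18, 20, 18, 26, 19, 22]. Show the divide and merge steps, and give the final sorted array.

Merge sort trace:

Split: [18, 20, 18, 26, 19, 22] -> [18, 20, 18] and [26, 19, 22]
  Split: [18, 20, 18] -> [18] and [20, 18]
    Split: [20, 18] -> [20] and [18]
    Merge: [20] + [18] -> [18, 20]
  Merge: [18] + [18, 20] -> [18, 18, 20]
  Split: [26, 19, 22] -> [26] and [19, 22]
    Split: [19, 22] -> [19] and [22]
    Merge: [19] + [22] -> [19, 22]
  Merge: [26] + [19, 22] -> [19, 22, 26]
Merge: [18, 18, 20] + [19, 22, 26] -> [18, 18, 19, 20, 22, 26]

Final sorted array: [18, 18, 19, 20, 22, 26]

The merge sort proceeds by recursively splitting the array and merging sorted halves.
After all merges, the sorted array is [18, 18, 19, 20, 22, 26].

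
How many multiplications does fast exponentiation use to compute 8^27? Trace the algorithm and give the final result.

Computing 8^27 by squaring (build up from 8^1; each line after the first costs one multiplication):

8^1 = 8
8^2 = (8^1)^2 = 8^2 = 64
8^3 = 8 * 8^2 = 8 * 64 = 512
8^6 = (8^3)^2 = 512^2 = 262144
8^12 = (8^6)^2 = 262144^2 = 68719476736
8^13 = 8 * 8^12 = 8 * 68719476736 = 549755813888
8^26 = (8^13)^2 = 549755813888^2 = 302231454903657293676544
8^27 = 8 * 8^26 = 8 * 302231454903657293676544 = 2417851639229258349412352

Result: 2417851639229258349412352
Multiplications needed: 7 (7 lines after 8^1)

8^27 = 2417851639229258349412352. Using exponentiation by squaring, this requires 7 multiplications. The key idea: if the exponent is even, square the half-power; if odd, multiply by the base once.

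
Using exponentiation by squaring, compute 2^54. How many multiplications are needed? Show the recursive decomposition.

Computing 2^54 by squaring (build up from 2^1; each line after the first costs one multiplication):

2^1 = 2
2^2 = (2^1)^2 = 2^2 = 4
2^3 = 2 * 2^2 = 2 * 4 = 8
2^6 = (2^3)^2 = 8^2 = 64
2^12 = (2^6)^2 = 64^2 = 4096
2^13 = 2 * 2^12 = 2 * 4096 = 8192
2^26 = (2^13)^2 = 8192^2 = 67108864
2^27 = 2 * 2^26 = 2 * 67108864 = 134217728
2^54 = (2^27)^2 = 134217728^2 = 18014398509481984

Result: 18014398509481984
Multiplications needed: 8 (8 lines after 2^1)

2^54 = 18014398509481984. Using exponentiation by squaring, this requires 8 multiplications. The key idea: if the exponent is even, square the half-power; if odd, multiply by the base once.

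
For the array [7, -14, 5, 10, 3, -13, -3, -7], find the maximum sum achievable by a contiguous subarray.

Using Kadane's algorithm on [7, -14, 5, 10, 3, -13, -3, -7]:

Scanning through the array:
Position 1 (value -14): max_ending_here = -7, max_so_far = 7
Position 2 (value 5): max_ending_here = 5, max_so_far = 7
Position 3 (value 10): max_ending_here = 15, max_so_far = 15
Position 4 (value 3): max_ending_here = 18, max_so_far = 18
Position 5 (value -13): max_ending_here = 5, max_so_far = 18
Position 6 (value -3): max_ending_here = 2, max_so_far = 18
Position 7 (value -7): max_ending_here = -5, max_so_far = 18

Maximum subarray: [5, 10, 3]
Maximum sum: 18

The maximum subarray is [5, 10, 3] with sum 18. This subarray runs from index 2 to index 4.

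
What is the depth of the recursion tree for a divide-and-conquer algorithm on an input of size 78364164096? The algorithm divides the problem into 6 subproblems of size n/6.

For divide and conquer with division factor 6:

Problem sizes at each level:
Level 0: 78364164096
Level 1: 13060694016
Level 2: 2176782336
Level 3: 362797056
Level 4: 60466176
Level 5: 10077696
Level 6: 1679616
Level 7: 279936
Level 8: 46656
Level 9: 7776
Level 10: 1296
Level 11: 216
Level 12: 36
Level 13: 6
Level 14: 1

The root is level 0 and the size-1 base case is level 14 (the tree spans levels 0 through 14, i.e. 15 levels counting the root), so the depth is the number of divisions: log_6(78364164096) = 14

The recursion tree depth is log_6(78364164096) = 14. At each level, the problem size is divided by 6, so it takes 14 divisions to reduce to a base case of size 1. The algorithm makes 6 recursive calls at each level.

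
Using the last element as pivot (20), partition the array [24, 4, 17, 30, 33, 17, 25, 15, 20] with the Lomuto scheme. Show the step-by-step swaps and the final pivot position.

Lomuto partition with pivot = 20:

Initial array: [24, 4, 17, 30, 33, 17, 25, 15, 20]

arr[0]=24 > 20: no swap
arr[1]=4 <= 20: swap with position 0, array becomes [4, 24, 17, 30, 33, 17, 25, 15, 20]
arr[2]=17 <= 20: swap with position 1, array becomes [4, 17, 24, 30, 33, 17, 25, 15, 20]
arr[3]=30 > 20: no swap
arr[4]=33 > 20: no swap
arr[5]=17 <= 20: swap with position 2, array becomes [4, 17, 17, 30, 33, 24, 25, 15, 20]
arr[6]=25 > 20: no swap
arr[7]=15 <= 20: swap with position 3, array becomes [4, 17, 17, 15, 33, 24, 25, 30, 20]

Place pivot at position 4: [4, 17, 17, 15, 20, 24, 25, 30, 33]
Pivot position: 4

After partitioning with pivot 20, the array becomes [4, 17, 17, 15, 20, 24, 25, 30, 33]. The pivot is placed at index 4. All elements to the left of the pivot are <= 20, and all elements to the right are > 20.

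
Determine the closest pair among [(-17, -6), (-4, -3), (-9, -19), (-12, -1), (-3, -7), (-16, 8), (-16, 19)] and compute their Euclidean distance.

Computing all pairwise distances among 7 points:

d((-17, -6), (-4, -3)) = 13.3417
d((-17, -6), (-9, -19)) = 15.2643
d((-17, -6), (-12, -1)) = 7.0711
d((-17, -6), (-3, -7)) = 14.0357
d((-17, -6), (-16, 8)) = 14.0357
d((-17, -6), (-16, 19)) = 25.02
d((-4, -3), (-9, -19)) = 16.7631
d((-4, -3), (-12, -1)) = 8.2462
d((-4, -3), (-3, -7)) = 4.1231 <-- minimum
d((-4, -3), (-16, 8)) = 16.2788
d((-4, -3), (-16, 19)) = 25.0599
d((-9, -19), (-12, -1)) = 18.2483
d((-9, -19), (-3, -7)) = 13.4164
d((-9, -19), (-16, 8)) = 27.8927
d((-9, -19), (-16, 19)) = 38.6394
d((-12, -1), (-3, -7)) = 10.8167
d((-12, -1), (-16, 8)) = 9.8489
d((-12, -1), (-16, 19)) = 20.3961
d((-3, -7), (-16, 8)) = 19.8494
d((-3, -7), (-16, 19)) = 29.0689
d((-16, 8), (-16, 19)) = 11.0

Closest pair: (-4, -3) and (-3, -7) with distance 4.1231

The closest pair is (-4, -3) and (-3, -7) with Euclidean distance 4.1231. For 7 points, brute-force pairwise comparison is shown above. For large n, the divide-and-conquer algorithm (sort by x, recurse on halves, check the dividing strip) achieves O(n log n).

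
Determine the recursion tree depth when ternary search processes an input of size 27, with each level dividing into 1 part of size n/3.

For divide and conquer with division factor 3:

Problem sizes at each level:
Level 0: 27
Level 1: 9
Level 2: 3
Level 3: 1

The root is level 0 and the size-1 base case is level 3 (the tree spans levels 0 through 3, i.e. 4 levels counting the root), so the depth is the number of divisions: log_3(27) = 3

The recursion tree depth is log_3(27) = 3. At each level, the problem size is divided by 3, so it takes 3 divisions to reduce to a base case of size 1. The algorithm makes 1 recursive call at each level.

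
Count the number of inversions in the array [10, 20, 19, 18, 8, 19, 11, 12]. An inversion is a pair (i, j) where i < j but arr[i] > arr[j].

Finding inversions in [10, 20, 19, 18, 8, 19, 11, 12]:

(0, 4): arr[0]=10 > arr[4]=8
(1, 2): arr[1]=20 > arr[2]=19
(1, 3): arr[1]=20 > arr[3]=18
(1, 4): arr[1]=20 > arr[4]=8
(1, 5): arr[1]=20 > arr[5]=19
(1, 6): arr[1]=20 > arr[6]=11
(1, 7): arr[1]=20 > arr[7]=12
(2, 3): arr[2]=19 > arr[3]=18
(2, 4): arr[2]=19 > arr[4]=8
(2, 6): arr[2]=19 > arr[6]=11
(2, 7): arr[2]=19 > arr[7]=12
(3, 4): arr[3]=18 > arr[4]=8
(3, 6): arr[3]=18 > arr[6]=11
(3, 7): arr[3]=18 > arr[7]=12
(5, 6): arr[5]=19 > arr[6]=11
(5, 7): arr[5]=19 > arr[7]=12

Total inversions: 16

The array has 16 inversion(s): (0,4), (1,2), (1,3), (1,4), (1,5), (1,6), (1,7), (2,3), (2,4), (2,6), (2,7), (3,4), (3,6), (3,7), (5,6), (5,7). Each pair (i,j) satisfies i < j and arr[i] > arr[j].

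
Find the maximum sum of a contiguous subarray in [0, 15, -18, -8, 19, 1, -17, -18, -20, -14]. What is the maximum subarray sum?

Using Kadane's algorithm on [0, 15, -18, -8, 19, 1, -17, -18, -20, -14]:

Scanning through the array:
Position 1 (value 15): max_ending_here = 15, max_so_far = 15
Position 2 (value -18): max_ending_here = -3, max_so_far = 15
Position 3 (value -8): max_ending_here = -8, max_so_far = 15
Position 4 (value 19): max_ending_here = 19, max_so_far = 19
Position 5 (value 1): max_ending_here = 20, max_so_far = 20
Position 6 (value -17): max_ending_here = 3, max_so_far = 20
Position 7 (value -18): max_ending_here = -15, max_so_far = 20
Position 8 (value -20): max_ending_here = -20, max_so_far = 20
Position 9 (value -14): max_ending_here = -14, max_so_far = 20

Maximum subarray: [19, 1]
Maximum sum: 20

The maximum subarray is [19, 1] with sum 20. This subarray runs from index 4 to index 5.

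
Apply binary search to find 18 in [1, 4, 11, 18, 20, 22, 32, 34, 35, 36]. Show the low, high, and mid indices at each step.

Binary search for 18 in [1, 4, 11, 18, 20, 22, 32, 34, 35, 36]:

lo=0, hi=9, mid=4, arr[mid]=20 -> 20 > 18, search left half
lo=0, hi=3, mid=1, arr[mid]=4 -> 4 < 18, search right half
lo=2, hi=3, mid=2, arr[mid]=11 -> 11 < 18, search right half
lo=3, hi=3, mid=3, arr[mid]=18 -> Found target at index 3!

Binary search finds 18 at index 3 after 4 comparisons. The search repeatedly halves the search space by comparing with the middle element.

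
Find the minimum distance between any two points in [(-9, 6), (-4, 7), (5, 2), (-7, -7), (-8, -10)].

Computing all pairwise distances among 5 points:

d((-9, 6), (-4, 7)) = 5.099
d((-9, 6), (5, 2)) = 14.5602
d((-9, 6), (-7, -7)) = 13.1529
d((-9, 6), (-8, -10)) = 16.0312
d((-4, 7), (5, 2)) = 10.2956
d((-4, 7), (-7, -7)) = 14.3178
d((-4, 7), (-8, -10)) = 17.4642
d((5, 2), (-7, -7)) = 15.0
d((5, 2), (-8, -10)) = 17.6918
d((-7, -7), (-8, -10)) = 3.1623 <-- minimum

Closest pair: (-7, -7) and (-8, -10) with distance 3.1623

The closest pair is (-7, -7) and (-8, -10) with Euclidean distance 3.1623. For 5 points, brute-force pairwise comparison is shown above. For large n, the divide-and-conquer algorithm (sort by x, recurse on halves, check the dividing strip) achieves O(n log n).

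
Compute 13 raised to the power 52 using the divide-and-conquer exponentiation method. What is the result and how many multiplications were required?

Computing 13^52 by squaring (build up from 13^1; each line after the first costs one multiplication):

13^1 = 13
13^2 = (13^1)^2 = 13^2 = 169
13^3 = 13 * 13^2 = 13 * 169 = 2197
13^6 = (13^3)^2 = 2197^2 = 4826809
13^12 = (13^6)^2 = 4826809^2 = 23298085122481
13^13 = 13 * 13^12 = 13 * 23298085122481 = 302875106592253
13^26 = (13^13)^2 = 302875106592253^2 = 91733330193268616658399616009
13^52 = (13^26)^2 = 91733330193268616658399616009^2 = 8415003868347247618489696679505181495471801448798649088081

Result: 8415003868347247618489696679505181495471801448798649088081
Multiplications needed: 7 (7 lines after 13^1)

13^52 = 8415003868347247618489696679505181495471801448798649088081. Using exponentiation by squaring, this requires 7 multiplications. The key idea: if the exponent is even, square the half-power; if odd, multiply by the base once.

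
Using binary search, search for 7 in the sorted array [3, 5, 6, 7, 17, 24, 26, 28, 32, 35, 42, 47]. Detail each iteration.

Binary search for 7 in [3, 5, 6, 7, 17, 24, 26, 28, 32, 35, 42, 47]:

lo=0, hi=11, mid=5, arr[mid]=24 -> 24 > 7, search left half
lo=0, hi=4, mid=2, arr[mid]=6 -> 6 < 7, search right half
lo=3, hi=4, mid=3, arr[mid]=7 -> Found target at index 3!

Binary search finds 7 at index 3 after 3 comparisons. The search repeatedly halves the search space by comparing with the middle element.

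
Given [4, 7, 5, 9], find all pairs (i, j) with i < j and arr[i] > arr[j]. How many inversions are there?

Finding inversions in [4, 7, 5, 9]:

(1, 2): arr[1]=7 > arr[2]=5

Total inversions: 1

The array has 1 inversion(s): (1,2). Each pair (i,j) satisfies i < j and arr[i] > arr[j].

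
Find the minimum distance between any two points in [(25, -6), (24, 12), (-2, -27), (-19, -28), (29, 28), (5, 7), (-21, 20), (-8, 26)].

Computing all pairwise distances among 8 points:

d((25, -6), (24, 12)) = 18.0278
d((25, -6), (-2, -27)) = 34.2053
d((25, -6), (-19, -28)) = 49.1935
d((25, -6), (29, 28)) = 34.2345
d((25, -6), (5, 7)) = 23.8537
d((25, -6), (-21, 20)) = 52.8394
d((25, -6), (-8, 26)) = 45.9674
d((24, 12), (-2, -27)) = 46.8722
d((24, 12), (-19, -28)) = 58.7282
d((24, 12), (29, 28)) = 16.7631
d((24, 12), (5, 7)) = 19.6469
d((24, 12), (-21, 20)) = 45.7056
d((24, 12), (-8, 26)) = 34.9285
d((-2, -27), (-19, -28)) = 17.0294
d((-2, -27), (29, 28)) = 63.1348
d((-2, -27), (5, 7)) = 34.7131
d((-2, -27), (-21, 20)) = 50.6952
d((-2, -27), (-8, 26)) = 53.3385
d((-19, -28), (29, 28)) = 73.7564
d((-19, -28), (5, 7)) = 42.4382
d((-19, -28), (-21, 20)) = 48.0416
d((-19, -28), (-8, 26)) = 55.109
d((29, 28), (5, 7)) = 31.8904
d((29, 28), (-21, 20)) = 50.636
d((29, 28), (-8, 26)) = 37.054
d((5, 7), (-21, 20)) = 29.0689
d((5, 7), (-8, 26)) = 23.0217
d((-21, 20), (-8, 26)) = 14.3178 <-- minimum

Closest pair: (-21, 20) and (-8, 26) with distance 14.3178

The closest pair is (-21, 20) and (-8, 26) with Euclidean distance 14.3178. For 8 points, brute-force pairwise comparison is shown above. For large n, the divide-and-conquer algorithm (sort by x, recurse on halves, check the dividing strip) achieves O(n log n).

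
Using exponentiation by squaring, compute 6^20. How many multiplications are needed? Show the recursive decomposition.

Computing 6^20 by squaring (build up from 6^1; each line after the first costs one multiplication):

6^1 = 6
6^2 = (6^1)^2 = 6^2 = 36
6^4 = (6^2)^2 = 36^2 = 1296
6^5 = 6 * 6^4 = 6 * 1296 = 7776
6^10 = (6^5)^2 = 7776^2 = 60466176
6^20 = (6^10)^2 = 60466176^2 = 3656158440062976

Result: 3656158440062976
Multiplications needed: 5 (5 lines after 6^1)

6^20 = 3656158440062976. Using exponentiation by squaring, this requires 5 multiplications. The key idea: if the exponent is even, square the half-power; if odd, multiply by the base once.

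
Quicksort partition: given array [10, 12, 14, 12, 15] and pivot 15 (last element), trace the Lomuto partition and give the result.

Lomuto partition with pivot = 15:

Initial array: [10, 12, 14, 12, 15]

arr[0]=10 <= 15: swap with position 0, array becomes [10, 12, 14, 12, 15]
arr[1]=12 <= 15: swap with position 1, array becomes [10, 12, 14, 12, 15]
arr[2]=14 <= 15: swap with position 2, array becomes [10, 12, 14, 12, 15]
arr[3]=12 <= 15: swap with position 3, array becomes [10, 12, 14, 12, 15]

Place pivot at position 4: [10, 12, 14, 12, 15]
Pivot position: 4

After partitioning with pivot 15, the array becomes [10, 12, 14, 12, 15]. The pivot is placed at index 4. All elements to the left of the pivot are <= 15, and all elements to the right are > 15.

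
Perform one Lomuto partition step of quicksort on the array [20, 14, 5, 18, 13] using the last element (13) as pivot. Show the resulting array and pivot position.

Lomuto partition with pivot = 13:

Initial array: [20, 14, 5, 18, 13]

arr[0]=20 > 13: no swap
arr[1]=14 > 13: no swap
arr[2]=5 <= 13: swap with position 0, array becomes [5, 14, 20, 18, 13]
arr[3]=18 > 13: no swap

Place pivot at position 1: [5, 13, 20, 18, 14]
Pivot position: 1

After partitioning with pivot 13, the array becomes [5, 13, 20, 18, 14]. The pivot is placed at index 1. All elements to the left of the pivot are <= 13, and all elements to the right are > 13.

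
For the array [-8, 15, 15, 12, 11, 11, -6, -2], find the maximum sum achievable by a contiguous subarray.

Using Kadane's algorithm on [-8, 15, 15, 12, 11, 11, -6, -2]:

Scanning through the array:
Position 1 (value 15): max_ending_here = 15, max_so_far = 15
Position 2 (value 15): max_ending_here = 30, max_so_far = 30
Position 3 (value 12): max_ending_here = 42, max_so_far = 42
Position 4 (value 11): max_ending_here = 53, max_so_far = 53
Position 5 (value 11): max_ending_here = 64, max_so_far = 64
Position 6 (value -6): max_ending_here = 58, max_so_far = 64
Position 7 (value -2): max_ending_here = 56, max_so_far = 64

Maximum subarray: [15, 15, 12, 11, 11]
Maximum sum: 64

The maximum subarray is [15, 15, 12, 11, 11] with sum 64. This subarray runs from index 1 to index 5.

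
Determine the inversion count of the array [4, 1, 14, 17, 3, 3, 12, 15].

Finding inversions in [4, 1, 14, 17, 3, 3, 12, 15]:

(0, 1): arr[0]=4 > arr[1]=1
(0, 4): arr[0]=4 > arr[4]=3
(0, 5): arr[0]=4 > arr[5]=3
(2, 4): arr[2]=14 > arr[4]=3
(2, 5): arr[2]=14 > arr[5]=3
(2, 6): arr[2]=14 > arr[6]=12
(3, 4): arr[3]=17 > arr[4]=3
(3, 5): arr[3]=17 > arr[5]=3
(3, 6): arr[3]=17 > arr[6]=12
(3, 7): arr[3]=17 > arr[7]=15

Total inversions: 10

The array has 10 inversion(s): (0,1), (0,4), (0,5), (2,4), (2,5), (2,6), (3,4), (3,5), (3,6), (3,7). Each pair (i,j) satisfies i < j and arr[i] > arr[j].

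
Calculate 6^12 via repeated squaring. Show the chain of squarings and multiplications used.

Computing 6^12 by squaring (build up from 6^1; each line after the first costs one multiplication):

6^1 = 6
6^2 = (6^1)^2 = 6^2 = 36
6^3 = 6 * 6^2 = 6 * 36 = 216
6^6 = (6^3)^2 = 216^2 = 46656
6^12 = (6^6)^2 = 46656^2 = 2176782336

Result: 2176782336
Multiplications needed: 4 (4 lines after 6^1)

6^12 = 2176782336. Using exponentiation by squaring, this requires 4 multiplications. The key idea: if the exponent is even, square the half-power; if odd, multiply by the base once.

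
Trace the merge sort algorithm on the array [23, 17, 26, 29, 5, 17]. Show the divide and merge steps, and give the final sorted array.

Merge sort trace:

Split: [23, 17, 26, 29, 5, 17] -> [23, 17, 26] and [29, 5, 17]
  Split: [23, 17, 26] -> [23] and [17, 26]
    Split: [17, 26] -> [17] and [26]
    Merge: [17] + [26] -> [17, 26]
  Merge: [23] + [17, 26] -> [17, 23, 26]
  Split: [29, 5, 17] -> [29] and [5, 17]
    Split: [5, 17] -> [5] and [17]
    Merge: [5] + [17] -> [5, 17]
  Merge: [29] + [5, 17] -> [5, 17, 29]
Merge: [17, 23, 26] + [5, 17, 29] -> [5, 17, 17, 23, 26, 29]

Final sorted array: [5, 17, 17, 23, 26, 29]

The merge sort proceeds by recursively splitting the array and merging sorted halves.
After all merges, the sorted array is [5, 17, 17, 23, 26, 29].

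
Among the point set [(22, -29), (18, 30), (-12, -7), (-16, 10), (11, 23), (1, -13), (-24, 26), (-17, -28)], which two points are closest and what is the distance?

Computing all pairwise distances among 8 points:

d((22, -29), (18, 30)) = 59.1354
d((22, -29), (-12, -7)) = 40.4969
d((22, -29), (-16, 10)) = 54.4518
d((22, -29), (11, 23)) = 53.1507
d((22, -29), (1, -13)) = 26.4008
d((22, -29), (-24, 26)) = 71.7008
d((22, -29), (-17, -28)) = 39.0128
d((18, 30), (-12, -7)) = 47.634
d((18, 30), (-16, 10)) = 39.4462
d((18, 30), (11, 23)) = 9.8995 <-- minimum
d((18, 30), (1, -13)) = 46.2385
d((18, 30), (-24, 26)) = 42.19
d((18, 30), (-17, -28)) = 67.7422
d((-12, -7), (-16, 10)) = 17.4642
d((-12, -7), (11, 23)) = 37.8021
d((-12, -7), (1, -13)) = 14.3178
d((-12, -7), (-24, 26)) = 35.1141
d((-12, -7), (-17, -28)) = 21.587
d((-16, 10), (11, 23)) = 29.9666
d((-16, 10), (1, -13)) = 28.6007
d((-16, 10), (-24, 26)) = 17.8885
d((-16, 10), (-17, -28)) = 38.0132
d((11, 23), (1, -13)) = 37.3631
d((11, 23), (-24, 26)) = 35.1283
d((11, 23), (-17, -28)) = 58.1808
d((1, -13), (-24, 26)) = 46.3249
d((1, -13), (-17, -28)) = 23.4307
d((-24, 26), (-17, -28)) = 54.4518

Closest pair: (18, 30) and (11, 23) with distance 9.8995

The closest pair is (18, 30) and (11, 23) with Euclidean distance 9.8995. For 8 points, brute-force pairwise comparison is shown above. For large n, the divide-and-conquer algorithm (sort by x, recurse on halves, check the dividing strip) achieves O(n log n).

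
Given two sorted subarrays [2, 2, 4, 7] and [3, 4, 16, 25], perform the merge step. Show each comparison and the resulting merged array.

Merging process:

Compare 2 vs 3: take 2 from left. Merged: [2]
Compare 2 vs 3: take 2 from left. Merged: [2, 2]
Compare 4 vs 3: take 3 from right. Merged: [2, 2, 3]
Compare 4 vs 4: take 4 from left. Merged: [2, 2, 3, 4]
Compare 7 vs 4: take 4 from right. Merged: [2, 2, 3, 4, 4]
Compare 7 vs 16: take 7 from left. Merged: [2, 2, 3, 4, 4, 7]
Append remaining from right: [16, 25]. Merged: [2, 2, 3, 4, 4, 7, 16, 25]

Final merged array: [2, 2, 3, 4, 4, 7, 16, 25]
Total comparisons: 6

The merged array is [2, 2, 3, 4, 4, 7, 16, 25], requiring 6 comparisons. The merge step runs in O(n) time where n is the total number of elements.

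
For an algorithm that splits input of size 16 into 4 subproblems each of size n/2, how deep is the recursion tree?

For divide and conquer with division factor 2:

Problem sizes at each level:
Level 0: 16
Level 1: 8
Level 2: 4
Level 3: 2
Level 4: 1

The root is level 0 and the size-1 base case is level 4 (the tree spans levels 0 through 4, i.e. 5 levels counting the root), so the depth is the number of divisions: log_2(16) = 4

The recursion tree depth is log_2(16) = 4. At each level, the problem size is divided by 2, so it takes 4 divisions to reduce to a base case of size 1. The algorithm makes 4 recursive calls at each level.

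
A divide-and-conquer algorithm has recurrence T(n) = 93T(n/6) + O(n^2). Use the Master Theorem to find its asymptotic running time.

Master Theorem for T(n) = 93T(n/6) + O(n^2):

a = 93, b = 6, c = 2
log_b(a) = log_6(93) = 2.5297

Case 1: c = 2 < log_6(93) = 2.5297
T(n) = O(n^(log_6 93))

For T(n) = 93T(n/6) + O(n^2): log_6(93) = 2.5297. This is Case 1 of the Master Theorem (c < log_b(a), work dominated by leaves), giving O(n^(log_6 93)).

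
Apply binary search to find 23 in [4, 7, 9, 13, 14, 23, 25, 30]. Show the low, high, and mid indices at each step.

Binary search for 23 in [4, 7, 9, 13, 14, 23, 25, 30]:

lo=0, hi=7, mid=3, arr[mid]=13 -> 13 < 23, search right half
lo=4, hi=7, mid=5, arr[mid]=23 -> Found target at index 5!

Binary search finds 23 at index 5 after 2 comparisons. The search repeatedly halves the search space by comparing with the middle element.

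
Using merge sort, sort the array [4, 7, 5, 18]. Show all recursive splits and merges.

Merge sort trace:

Split: [4, 7, 5, 18] -> [4, 7] and [5, 18]
  Split: [4, 7] -> [4] and [7]
  Merge: [4] + [7] -> [4, 7]
  Split: [5, 18] -> [5] and [18]
  Merge: [5] + [18] -> [5, 18]
Merge: [4, 7] + [5, 18] -> [4, 5, 7, 18]

Final sorted array: [4, 5, 7, 18]

The merge sort proceeds by recursively splitting the array and merging sorted halves.
After all merges, the sorted array is [4, 5, 7, 18].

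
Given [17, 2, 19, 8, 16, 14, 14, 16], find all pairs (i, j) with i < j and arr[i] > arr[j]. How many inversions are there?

Finding inversions in [17, 2, 19, 8, 16, 14, 14, 16]:

(0, 1): arr[0]=17 > arr[1]=2
(0, 3): arr[0]=17 > arr[3]=8
(0, 4): arr[0]=17 > arr[4]=16
(0, 5): arr[0]=17 > arr[5]=14
(0, 6): arr[0]=17 > arr[6]=14
(0, 7): arr[0]=17 > arr[7]=16
(2, 3): arr[2]=19 > arr[3]=8
(2, 4): arr[2]=19 > arr[4]=16
(2, 5): arr[2]=19 > arr[5]=14
(2, 6): arr[2]=19 > arr[6]=14
(2, 7): arr[2]=19 > arr[7]=16
(4, 5): arr[4]=16 > arr[5]=14
(4, 6): arr[4]=16 > arr[6]=14

Total inversions: 13

The array has 13 inversion(s): (0,1), (0,3), (0,4), (0,5), (0,6), (0,7), (2,3), (2,4), (2,5), (2,6), (2,7), (4,5), (4,6). Each pair (i,j) satisfies i < j and arr[i] > arr[j].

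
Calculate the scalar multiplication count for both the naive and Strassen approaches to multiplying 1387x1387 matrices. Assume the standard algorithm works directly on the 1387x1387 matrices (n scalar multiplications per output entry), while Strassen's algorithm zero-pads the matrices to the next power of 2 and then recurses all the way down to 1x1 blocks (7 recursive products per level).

Matrix multiplication for 1387x1387 matrices:

Strassen's algorithm requires power-of-2 dimensions. Pad 1387x1387 to 2048x2048 (next power of 2).

Standard algorithm: 1387^3 = 2668267603 multiplications
Strassen's algorithm: 7^(log2(2048)) = 7^11 = 1977326743 multiplications
Savings: 2668267603 - 1977326743 = 690940860 multiplications

Standard: 2668267603 multiplications (1387^3). Strassen: 1977326743 multiplications (7^11, after padding to 2048x2048). Strassen reduces 8 recursive multiplications to 7 at each level.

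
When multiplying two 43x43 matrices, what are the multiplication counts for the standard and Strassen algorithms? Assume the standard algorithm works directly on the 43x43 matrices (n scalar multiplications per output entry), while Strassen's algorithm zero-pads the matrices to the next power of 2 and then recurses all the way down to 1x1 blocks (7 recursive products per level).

Matrix multiplication for 43x43 matrices:

Strassen's algorithm requires power-of-2 dimensions. Pad 43x43 to 64x64 (next power of 2).

Standard algorithm: 43^3 = 79507 multiplications
Strassen's algorithm: 7^(log2(64)) = 7^6 = 117649 multiplications
Difference: 79507 - 117649 = -38142 (Strassen uses MORE here due to padding overhead — for small or just-over-power-of-2 n, padding can outweigh the per-level savings)

Standard: 79507 multiplications (43^3). Strassen: 117649 multiplications (7^6, after padding to 64x64). Strassen reduces 8 recursive multiplications to 7 at each level.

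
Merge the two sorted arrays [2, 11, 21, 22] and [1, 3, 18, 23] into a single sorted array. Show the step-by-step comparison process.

Merging process:

Compare 2 vs 1: take 1 from right. Merged: [1]
Compare 2 vs 3: take 2 from left. Merged: [1, 2]
Compare 11 vs 3: take 3 from right. Merged: [1, 2, 3]
Compare 11 vs 18: take 11 from left. Merged: [1, 2, 3, 11]
Compare 21 vs 18: take 18 from right. Merged: [1, 2, 3, 11, 18]
Compare 21 vs 23: take 21 from left. Merged: [1, 2, 3, 11, 18, 21]
Compare 22 vs 23: take 22 from left. Merged: [1, 2, 3, 11, 18, 21, 22]
Append remaining from right: [23]. Merged: [1, 2, 3, 11, 18, 21, 22, 23]

Final merged array: [1, 2, 3, 11, 18, 21, 22, 23]
Total comparisons: 7

The merged array is [1, 2, 3, 11, 18, 21, 22, 23], requiring 7 comparisons. The merge step runs in O(n) time where n is the total number of elements.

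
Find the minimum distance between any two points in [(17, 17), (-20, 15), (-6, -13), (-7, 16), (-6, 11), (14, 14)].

Computing all pairwise distances among 6 points:

d((17, 17), (-20, 15)) = 37.054
d((17, 17), (-6, -13)) = 37.8021
d((17, 17), (-7, 16)) = 24.0208
d((17, 17), (-6, 11)) = 23.7697
d((17, 17), (14, 14)) = 4.2426 <-- minimum
d((-20, 15), (-6, -13)) = 31.305
d((-20, 15), (-7, 16)) = 13.0384
d((-20, 15), (-6, 11)) = 14.5602
d((-20, 15), (14, 14)) = 34.0147
d((-6, -13), (-7, 16)) = 29.0172
d((-6, -13), (-6, 11)) = 24.0
d((-6, -13), (14, 14)) = 33.6006
d((-7, 16), (-6, 11)) = 5.099
d((-7, 16), (14, 14)) = 21.095
d((-6, 11), (14, 14)) = 20.2237

Closest pair: (17, 17) and (14, 14) with distance 4.2426

The closest pair is (17, 17) and (14, 14) with Euclidean distance 4.2426. For 6 points, brute-force pairwise comparison is shown above. For large n, the divide-and-conquer algorithm (sort by x, recurse on halves, check the dividing strip) achieves O(n log n).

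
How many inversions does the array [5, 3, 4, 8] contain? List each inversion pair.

Finding inversions in [5, 3, 4, 8]:

(0, 1): arr[0]=5 > arr[1]=3
(0, 2): arr[0]=5 > arr[2]=4

Total inversions: 2

The array has 2 inversion(s): (0,1), (0,2). Each pair (i,j) satisfies i < j and arr[i] > arr[j].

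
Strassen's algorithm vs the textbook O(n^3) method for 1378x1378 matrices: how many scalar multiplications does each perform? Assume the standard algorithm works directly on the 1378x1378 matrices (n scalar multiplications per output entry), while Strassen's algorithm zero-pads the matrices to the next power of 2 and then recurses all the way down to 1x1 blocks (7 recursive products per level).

Matrix multiplication for 1378x1378 matrices:

Strassen's algorithm requires power-of-2 dimensions. Pad 1378x1378 to 2048x2048 (next power of 2).

Standard algorithm: 1378^3 = 2616662152 multiplications
Strassen's algorithm: 7^(log2(2048)) = 7^11 = 1977326743 multiplications
Savings: 2616662152 - 1977326743 = 639335409 multiplications

Standard: 2616662152 multiplications (1378^3). Strassen: 1977326743 multiplications (7^11, after padding to 2048x2048). Strassen reduces 8 recursive multiplications to 7 at each level.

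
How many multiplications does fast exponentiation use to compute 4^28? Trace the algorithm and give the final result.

Computing 4^28 by squaring (build up from 4^1; each line after the first costs one multiplication):

4^1 = 4
4^2 = (4^1)^2 = 4^2 = 16
4^3 = 4 * 4^2 = 4 * 16 = 64
4^6 = (4^3)^2 = 64^2 = 4096
4^7 = 4 * 4^6 = 4 * 4096 = 16384
4^14 = (4^7)^2 = 16384^2 = 268435456
4^28 = (4^14)^2 = 268435456^2 = 72057594037927936

Result: 72057594037927936
Multiplications needed: 6 (6 lines after 4^1)

4^28 = 72057594037927936. Using exponentiation by squaring, this requires 6 multiplications. The key idea: if the exponent is even, square the half-power; if odd, multiply by the base once.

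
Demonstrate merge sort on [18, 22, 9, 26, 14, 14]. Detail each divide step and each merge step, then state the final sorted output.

Merge sort trace:

Split: [18, 22, 9, 26, 14, 14] -> [18, 22, 9] and [26, 14, 14]
  Split: [18, 22, 9] -> [18] and [22, 9]
    Split: [22, 9] -> [22] and [9]
    Merge: [22] + [9] -> [9, 22]
  Merge: [18] + [9, 22] -> [9, 18, 22]
  Split: [26, 14, 14] -> [26] and [14, 14]
    Split: [14, 14] -> [14] and [14]
    Merge: [14] + [14] -> [14, 14]
  Merge: [26] + [14, 14] -> [14, 14, 26]
Merge: [9, 18, 22] + [14, 14, 26] -> [9, 14, 14, 18, 22, 26]

Final sorted array: [9, 14, 14, 18, 22, 26]

The merge sort proceeds by recursively splitting the array and merging sorted halves.
After all merges, the sorted array is [9, 14, 14, 18, 22, 26].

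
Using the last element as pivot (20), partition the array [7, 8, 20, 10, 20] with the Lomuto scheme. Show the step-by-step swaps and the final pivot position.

Lomuto partition with pivot = 20:

Initial array: [7, 8, 20, 10, 20]

arr[0]=7 <= 20: swap with position 0, array becomes [7, 8, 20, 10, 20]
arr[1]=8 <= 20: swap with position 1, array becomes [7, 8, 20, 10, 20]
arr[2]=20 <= 20: swap with position 2, array becomes [7, 8, 20, 10, 20]
arr[3]=10 <= 20: swap with position 3, array becomes [7, 8, 20, 10, 20]

Place pivot at position 4: [7, 8, 20, 10, 20]
Pivot position: 4

After partitioning with pivot 20, the array becomes [7, 8, 20, 10, 20]. The pivot is placed at index 4. All elements to the left of the pivot are <= 20, and all elements to the right are > 20.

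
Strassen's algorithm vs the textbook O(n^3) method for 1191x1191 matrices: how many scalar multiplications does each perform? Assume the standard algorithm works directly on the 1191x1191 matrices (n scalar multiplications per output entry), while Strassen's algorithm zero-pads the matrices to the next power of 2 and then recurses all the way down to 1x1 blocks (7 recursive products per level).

Matrix multiplication for 1191x1191 matrices:

Strassen's algorithm requires power-of-2 dimensions. Pad 1191x1191 to 2048x2048 (next power of 2).

Standard algorithm: 1191^3 = 1689410871 multiplications
Strassen's algorithm: 7^(log2(2048)) = 7^11 = 1977326743 multiplications
Difference: 1689410871 - 1977326743 = -287915872 (Strassen uses MORE here due to padding overhead — for small or just-over-power-of-2 n, padding can outweigh the per-level savings)

Standard: 1689410871 multiplications (1191^3). Strassen: 1977326743 multiplications (7^11, after padding to 2048x2048). Strassen reduces 8 recursive multiplications to 7 at each level.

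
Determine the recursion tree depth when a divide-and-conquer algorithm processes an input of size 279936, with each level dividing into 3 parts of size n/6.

For divide and conquer with division factor 6:

Problem sizes at each level:
Level 0: 279936
Level 1: 46656
Level 2: 7776
Level 3: 1296
Level 4: 216
Level 5: 36
Level 6: 6
Level 7: 1

The root is level 0 and the size-1 base case is level 7 (the tree spans levels 0 through 7, i.e. 8 levels counting the root), so the depth is the number of divisions: log_6(279936) = 7

The recursion tree depth is log_6(279936) = 7. At each level, the problem size is divided by 6, so it takes 7 divisions to reduce to a base case of size 1. The algorithm makes 3 recursive calls at each level.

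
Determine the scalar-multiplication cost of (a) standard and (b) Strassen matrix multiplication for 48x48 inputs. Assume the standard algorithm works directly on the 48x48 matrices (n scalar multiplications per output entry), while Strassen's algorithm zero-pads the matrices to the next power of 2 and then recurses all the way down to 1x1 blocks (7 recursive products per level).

Matrix multiplication for 48x48 matrices:

Strassen's algorithm requires power-of-2 dimensions. Pad 48x48 to 64x64 (next power of 2).

Standard algorithm: 48^3 = 110592 multiplications
Strassen's algorithm: 7^(log2(64)) = 7^6 = 117649 multiplications
Difference: 110592 - 117649 = -7057 (Strassen uses MORE here due to padding overhead — for small or just-over-power-of-2 n, padding can outweigh the per-level savings)

Standard: 110592 multiplications (48^3). Strassen: 117649 multiplications (7^6, after padding to 64x64). Strassen reduces 8 recursive multiplications to 7 at each level.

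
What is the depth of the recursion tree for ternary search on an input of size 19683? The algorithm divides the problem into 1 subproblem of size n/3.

For divide and conquer with division factor 3:

Problem sizes at each level:
Level 0: 19683
Level 1: 6561
Level 2: 2187
Level 3: 729
Level 4: 243
Level 5: 81
Level 6: 27
Level 7: 9
Level 8: 3
Level 9: 1

The root is level 0 and the size-1 base case is level 9 (the tree spans levels 0 through 9, i.e. 10 levels counting the root), so the depth is the number of divisions: log_3(19683) = 9

The recursion tree depth is log_3(19683) = 9. At each level, the problem size is divided by 3, so it takes 9 divisions to reduce to a base case of size 1. The algorithm makes 1 recursive call at each level.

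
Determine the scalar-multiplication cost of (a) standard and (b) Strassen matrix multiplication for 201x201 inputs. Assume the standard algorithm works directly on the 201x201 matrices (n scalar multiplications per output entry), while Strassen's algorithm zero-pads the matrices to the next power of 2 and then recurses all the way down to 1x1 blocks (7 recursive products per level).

Matrix multiplication for 201x201 matrices:

Strassen's algorithm requires power-of-2 dimensions. Pad 201x201 to 256x256 (next power of 2).

Standard algorithm: 201^3 = 8120601 multiplications
Strassen's algorithm: 7^(log2(256)) = 7^8 = 5764801 multiplications
Savings: 8120601 - 5764801 = 2355800 multiplications

Standard: 8120601 multiplications (201^3). Strassen: 5764801 multiplications (7^8, after padding to 256x256). Strassen reduces 8 recursive multiplications to 7 at each level.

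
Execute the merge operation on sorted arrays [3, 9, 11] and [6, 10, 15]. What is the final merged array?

Merging process:

Compare 3 vs 6: take 3 from left. Merged: [3]
Compare 9 vs 6: take 6 from right. Merged: [3, 6]
Compare 9 vs 10: take 9 from left. Merged: [3, 6, 9]
Compare 11 vs 10: take 10 from right. Merged: [3, 6, 9, 10]
Compare 11 vs 15: take 11 from left. Merged: [3, 6, 9, 10, 11]
Append remaining from right: [15]. Merged: [3, 6, 9, 10, 11, 15]

Final merged array: [3, 6, 9, 10, 11, 15]
Total comparisons: 5

The merged array is [3, 6, 9, 10, 11, 15], requiring 5 comparisons. The merge step runs in O(n) time where n is the total number of elements.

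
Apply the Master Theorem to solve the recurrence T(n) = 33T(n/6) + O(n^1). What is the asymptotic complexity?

Master Theorem for T(n) = 33T(n/6) + O(n^1):

a = 33, b = 6, c = 1
log_b(a) = log_6(33) = 1.9514

Case 1: c = 1 < log_6(33) = 1.9514
T(n) = O(n^(log_6 33))

For T(n) = 33T(n/6) + O(n^1): log_6(33) = 1.9514. This is Case 1 of the Master Theorem (c < log_b(a), work dominated by leaves), giving O(n^(log_6 33)).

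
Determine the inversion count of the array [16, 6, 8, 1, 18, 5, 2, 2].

Finding inversions in [16, 6, 8, 1, 18, 5, 2, 2]:

(0, 1): arr[0]=16 > arr[1]=6
(0, 2): arr[0]=16 > arr[2]=8
(0, 3): arr[0]=16 > arr[3]=1
(0, 5): arr[0]=16 > arr[5]=5
(0, 6): arr[0]=16 > arr[6]=2
(0, 7): arr[0]=16 > arr[7]=2
(1, 3): arr[1]=6 > arr[3]=1
(1, 5): arr[1]=6 > arr[5]=5
(1, 6): arr[1]=6 > arr[6]=2
(1, 7): arr[1]=6 > arr[7]=2
(2, 3): arr[2]=8 > arr[3]=1
(2, 5): arr[2]=8 > arr[5]=5
(2, 6): arr[2]=8 > arr[6]=2
(2, 7): arr[2]=8 > arr[7]=2
(4, 5): arr[4]=18 > arr[5]=5
(4, 6): arr[4]=18 > arr[6]=2
(4, 7): arr[4]=18 > arr[7]=2
(5, 6): arr[5]=5 > arr[6]=2
(5, 7): arr[5]=5 > arr[7]=2

Total inversions: 19

The array has 19 inversion(s): (0,1), (0,2), (0,3), (0,5), (0,6), (0,7), (1,3), (1,5), (1,6), (1,7), (2,3), (2,5), (2,6), (2,7), (4,5), (4,6), (4,7), (5,6), (5,7). Each pair (i,j) satisfies i < j and arr[i] > arr[j].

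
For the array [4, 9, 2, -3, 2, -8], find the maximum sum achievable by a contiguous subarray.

Using Kadane's algorithm on [4, 9, 2, -3, 2, -8]:

Scanning through the array:
Position 1 (value 9): max_ending_here = 13, max_so_far = 13
Position 2 (value 2): max_ending_here = 15, max_so_far = 15
Position 3 (value -3): max_ending_here = 12, max_so_far = 15
Position 4 (value 2): max_ending_here = 14, max_so_far = 15
Position 5 (value -8): max_ending_here = 6, max_so_far = 15

Maximum subarray: [4, 9, 2]
Maximum sum: 15

The maximum subarray is [4, 9, 2] with sum 15. This subarray runs from index 0 to index 2.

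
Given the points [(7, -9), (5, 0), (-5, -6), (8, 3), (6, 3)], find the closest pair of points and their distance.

Computing all pairwise distances among 5 points:

d((7, -9), (5, 0)) = 9.2195
d((7, -9), (-5, -6)) = 12.3693
d((7, -9), (8, 3)) = 12.0416
d((7, -9), (6, 3)) = 12.0416
d((5, 0), (-5, -6)) = 11.6619
d((5, 0), (8, 3)) = 4.2426
d((5, 0), (6, 3)) = 3.1623
d((-5, -6), (8, 3)) = 15.8114
d((-5, -6), (6, 3)) = 14.2127
d((8, 3), (6, 3)) = 2.0 <-- minimum

Closest pair: (8, 3) and (6, 3) with distance 2.0

The closest pair is (8, 3) and (6, 3) with Euclidean distance 2.0. For 5 points, brute-force pairwise comparison is shown above. For large n, the divide-and-conquer algorithm (sort by x, recurse on halves, check the dividing strip) achieves O(n log n).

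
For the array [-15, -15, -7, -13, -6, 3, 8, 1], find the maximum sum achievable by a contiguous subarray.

Using Kadane's algorithm on [-15, -15, -7, -13, -6, 3, 8, 1]:

Scanning through the array:
Position 1 (value -15): max_ending_here = -15, max_so_far = -15
Position 2 (value -7): max_ending_here = -7, max_so_far = -7
Position 3 (value -13): max_ending_here = -13, max_so_far = -7
Position 4 (value -6): max_ending_here = -6, max_so_far = -6
Position 5 (value 3): max_ending_here = 3, max_so_far = 3
Position 6 (value 8): max_ending_here = 11, max_so_far = 11
Position 7 (value 1): max_ending_here = 12, max_so_far = 12

Maximum subarray: [3, 8, 1]
Maximum sum: 12

The maximum subarray is [3, 8, 1] with sum 12. This subarray runs from index 5 to index 7.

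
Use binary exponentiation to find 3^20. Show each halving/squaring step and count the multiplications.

Computing 3^20 by squaring (build up from 3^1; each line after the first costs one multiplication):

3^1 = 3
3^2 = (3^1)^2 = 3^2 = 9
3^4 = (3^2)^2 = 9^2 = 81
3^5 = 3 * 3^4 = 3 * 81 = 243
3^10 = (3^5)^2 = 243^2 = 59049
3^20 = (3^10)^2 = 59049^2 = 3486784401

Result: 3486784401
Multiplications needed: 5 (5 lines after 3^1)

3^20 = 3486784401. Using exponentiation by squaring, this requires 5 multiplications. The key idea: if the exponent is even, square the half-power; if odd, multiply by the base once.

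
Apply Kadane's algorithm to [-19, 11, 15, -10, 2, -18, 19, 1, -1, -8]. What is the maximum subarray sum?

Using Kadane's algorithm on [-19, 11, 15, -10, 2, -18, 19, 1, -1, -8]:

Scanning through the array:
Position 1 (value 11): max_ending_here = 11, max_so_far = 11
Position 2 (value 15): max_ending_here = 26, max_so_far = 26
Position 3 (value -10): max_ending_here = 16, max_so_far = 26
Position 4 (value 2): max_ending_here = 18, max_so_far = 26
Position 5 (value -18): max_ending_here = 0, max_so_far = 26
Position 6 (value 19): max_ending_here = 19, max_so_far = 26
Position 7 (value 1): max_ending_here = 20, max_so_far = 26
Position 8 (value -1): max_ending_here = 19, max_so_far = 26
Position 9 (value -8): max_ending_here = 11, max_so_far = 26

Maximum subarray: [11, 15]
Maximum sum: 26

The maximum subarray is [11, 15] with sum 26. This subarray runs from index 1 to index 2.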